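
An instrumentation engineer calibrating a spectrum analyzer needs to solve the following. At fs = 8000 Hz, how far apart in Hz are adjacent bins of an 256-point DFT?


DFT frequency resolution:
df = fs / N
   = 8000 / 256
   = 31.25 Hz

31.25 Hz


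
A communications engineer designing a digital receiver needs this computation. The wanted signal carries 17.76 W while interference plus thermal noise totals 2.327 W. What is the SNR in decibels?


SNR in decibels:
SNR = 10 * log10(Ps / Pn)
    = 10 * log10(17.76 / 2.327)
    = 10 * log10(7.6321)
    = 10 * 0.8826
    = 8.83 dB

8.83 dB


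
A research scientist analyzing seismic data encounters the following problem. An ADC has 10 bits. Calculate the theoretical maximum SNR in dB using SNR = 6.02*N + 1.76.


Theoretical SNR for a full-scale sinusoid:
SNR = 6.02 * N + 1.76
    = 6.02 * 10 + 1.76
    = 60.2 + 1.76
    = 61.96 dB

61.96 dB


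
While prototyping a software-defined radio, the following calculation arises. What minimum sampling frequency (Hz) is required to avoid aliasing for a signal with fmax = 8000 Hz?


The Nyquist rate is twice the maximum frequency component.
fs_min = 2 * fmax
      = 2 * 8000
      = 16000 Hz

16000


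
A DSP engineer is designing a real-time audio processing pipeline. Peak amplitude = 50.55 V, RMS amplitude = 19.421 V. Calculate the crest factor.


Crest factor is the ratio of peak to RMS:
CF = V_peak / V_rms
   = 50.55 / 19.421
   = 2.6029

2.6029


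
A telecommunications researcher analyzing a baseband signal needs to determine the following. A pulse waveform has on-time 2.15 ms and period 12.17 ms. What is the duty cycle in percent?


Duty cycle as a percentage:
DC = (t_on / T) * 100
   = (2.15 / 12.17) * 100
   = 0.176664 * 100
   = 17.67 %

17.67 %


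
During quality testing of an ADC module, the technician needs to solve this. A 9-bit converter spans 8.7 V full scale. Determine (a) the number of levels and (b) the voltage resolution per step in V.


Step 1 — number of quantization levels:
L = 2^N = 2^9 = 512

Step 2 — LSB step size:
delta = Vfs / L
      = 8.7 / 512
      = 0.01699219 V

Levels = 512; step size = 0.01699219 V


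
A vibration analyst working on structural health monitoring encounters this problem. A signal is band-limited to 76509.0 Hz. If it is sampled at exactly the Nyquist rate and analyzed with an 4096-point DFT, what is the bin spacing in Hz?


Step 1 — Nyquist sampling rate:
fs = 2 * fmax = 2 * 76509.0 = 153018.0 Hz

Step 2 — DFT bin spacing:
df = fs / N = 153018.0 / 4096 = 37.3579 Hz

37.3579 Hz


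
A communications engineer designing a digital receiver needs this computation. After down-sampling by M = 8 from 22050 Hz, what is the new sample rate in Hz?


Decimation reduces the sample rate:
fs_out = fs_in / M
       = 22050 / 8
       = 2756.25 Hz

2756.25 Hz


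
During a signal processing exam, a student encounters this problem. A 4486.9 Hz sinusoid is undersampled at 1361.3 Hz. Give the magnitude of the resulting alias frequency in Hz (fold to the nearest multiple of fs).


Compute the nearest integer multiple of fs to the signal:
n = round(4486.9 / 1361.3) = 3
f_alias = |4486.9 - 3 * 1361.3|
        = |4486.9 - 4083.9|
        = 403.0 Hz

403.0


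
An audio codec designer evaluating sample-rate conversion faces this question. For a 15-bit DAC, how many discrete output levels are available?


Number of quantization levels = 2^N
= 2^15
= 32768

32768


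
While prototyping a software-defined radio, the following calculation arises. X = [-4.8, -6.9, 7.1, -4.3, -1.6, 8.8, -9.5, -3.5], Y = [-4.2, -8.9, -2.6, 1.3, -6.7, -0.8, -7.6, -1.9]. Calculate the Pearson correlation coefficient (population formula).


Pearson correlation coefficient (population):
r = cov(X,Y) / (std(X) * std(Y))
Mean X = -1.8375, Mean Y = -3.925
Cov(X,Y) = 10.294062
Std(X) = 6.072878, Std(Y) = 3.334573
r = 0.5083

0.5083


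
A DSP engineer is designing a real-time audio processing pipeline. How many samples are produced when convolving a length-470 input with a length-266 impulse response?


Linear convolution output length:
L = N + M - 1
  = 470 + 266 - 1
  = 735 samples

735


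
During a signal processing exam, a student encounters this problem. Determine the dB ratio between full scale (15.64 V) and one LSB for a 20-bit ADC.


Dynamic range from full-scale to LSB:
V_min = V_max / 2^bits = 15.64 / 2^20
DR = 20 * log10(V_max / V_min)
   = 20 * log10(2^20)
   = 20 * 20 * log10(2)
   = 120.41 dB

120.41 dB


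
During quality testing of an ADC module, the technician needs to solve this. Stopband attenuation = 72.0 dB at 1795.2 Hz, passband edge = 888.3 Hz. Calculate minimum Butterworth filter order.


Butterworth filter order formula:
n = log10(10^(A/10) - 1) / (2 * log10(f_stop/f_pass))
10^(72.0/10) - 1 = 15848930.9246
f_stop/f_pass = 1795.2 / 888.3 = 2.0209
n = 11.7819 -> ceil = 12

12


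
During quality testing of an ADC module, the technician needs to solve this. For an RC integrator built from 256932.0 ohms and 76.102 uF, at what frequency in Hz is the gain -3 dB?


Cutoff frequency of a first-order RC filter:
fc = 1 / (2 * pi * R * C)
C = 76.102 uF = 7.6102e-05 F
fc = 1 / (2 * pi * 256932.0 * 7.6102e-05)
   = 1 / 122.85536775763
   = 0.00814 Hz

0.00814 Hz


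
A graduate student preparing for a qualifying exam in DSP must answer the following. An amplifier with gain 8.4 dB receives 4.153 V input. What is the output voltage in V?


Output voltage from dB gain:
V_out = V_in * 10^(gain_dB / 20)
      = 4.153 * 10^(8.4 / 20)
      = 4.153 * 2.630268
      = 10.9235 V

10.9235 V


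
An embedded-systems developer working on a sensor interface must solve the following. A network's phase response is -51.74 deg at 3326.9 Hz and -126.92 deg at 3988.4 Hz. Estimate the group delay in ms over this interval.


Group delay from phase difference:
tau = -d(phi)/d(omega)
d(phi) = -75.18 deg = -1.312139 rad
d(omega) = 2*pi*(3988.4 - 3326.9) = 4156.3271 rad/s
tau = -(-1.312139) / 4156.3271
    = 0.3157 ms

0.3157 ms


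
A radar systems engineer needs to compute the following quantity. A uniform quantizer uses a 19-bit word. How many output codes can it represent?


Number of quantization levels = 2^N
= 2^19
= 524288

524288


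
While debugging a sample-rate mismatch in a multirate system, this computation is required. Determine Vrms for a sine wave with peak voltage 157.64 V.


RMS voltage for a sinusoidal waveform:
V_rms = V_peak / sqrt(2)
      = 157.64 / 1.414214
      = 111.468 V

111.468 V


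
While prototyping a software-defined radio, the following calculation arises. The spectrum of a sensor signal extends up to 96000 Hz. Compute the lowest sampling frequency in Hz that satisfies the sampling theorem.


The Nyquist rate is twice the maximum frequency component.
fs_min = 2 * fmax
      = 2 * 96000
      = 192000 Hz

192000


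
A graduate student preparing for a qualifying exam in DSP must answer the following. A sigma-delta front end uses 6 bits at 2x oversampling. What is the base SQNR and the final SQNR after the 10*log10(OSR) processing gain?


Step 1 — baseline SQNR at Nyquist:
SQNR_base = 6.02*N + 1.76
          = 6.02*6 + 1.76
          = 37.88 dB

Step 2 — oversampling processing gain:
G = 10*log10(OSR) = 10*log10(2) = 3.01 dB

Step 3 — total:
SQNR_total = 37.88 + 3.01 = 40.89 dB

Base SQNR = 37.88 dB; oversampled SQNR = 40.89 dB


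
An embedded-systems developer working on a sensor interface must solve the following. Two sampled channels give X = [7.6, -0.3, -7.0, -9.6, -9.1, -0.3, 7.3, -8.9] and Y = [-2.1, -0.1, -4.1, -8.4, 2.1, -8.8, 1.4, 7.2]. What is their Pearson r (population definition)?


Pearson correlation coefficient (population):
r = cov(X,Y) / (std(X) * std(Y))
Mean X = -2.5375, Mean Y = -1.6
Cov(X,Y) = -1.175
Std(X) = 6.735157, Std(Y) = 5.086256
r = -0.0343

-0.0343


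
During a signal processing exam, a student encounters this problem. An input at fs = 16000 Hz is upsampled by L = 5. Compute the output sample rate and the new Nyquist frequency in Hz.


Step 1 — output sample rate after interpolation by L:
fs_out = L * fs_in = 5 * 16000 = 80000 Hz

Step 2 — Nyquist frequency of the output stream:
f_Nyq = fs_out / 2 = 80000 / 2 = 40000.0 Hz

fs_out = 80000 Hz; f_Nyquist = 40000.0 Hz


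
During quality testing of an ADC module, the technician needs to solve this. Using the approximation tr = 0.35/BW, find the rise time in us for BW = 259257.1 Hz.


Rise time from bandwidth relationship:
tr = 0.35 / BW
   = 0.35 / 259257.1
   = 1.350011244e-06 s
   = 1.35 us

1.35 us


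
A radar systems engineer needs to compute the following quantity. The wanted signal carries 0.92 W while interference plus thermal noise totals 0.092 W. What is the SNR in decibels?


SNR in decibels:
SNR = 10 * log10(Ps / Pn)
    = 10 * log10(0.92 / 0.092)
    = 10 * log10(10.0)
    = 10 * 1.0
    = 10.0 dB

10.0 dB


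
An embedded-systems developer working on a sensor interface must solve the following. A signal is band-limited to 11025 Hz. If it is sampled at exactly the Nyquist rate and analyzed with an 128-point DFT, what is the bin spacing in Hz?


Step 1 — Nyquist sampling rate:
fs = 2 * fmax = 2 * 11025 = 22050 Hz

Step 2 — DFT bin spacing:
df = fs / N = 22050 / 128 = 172.2656 Hz

172.2656 Hz


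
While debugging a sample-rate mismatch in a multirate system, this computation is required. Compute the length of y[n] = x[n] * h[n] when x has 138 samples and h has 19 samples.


Linear convolution output length:
L = N + M - 1
  = 138 + 19 - 1
  = 156 samples

156


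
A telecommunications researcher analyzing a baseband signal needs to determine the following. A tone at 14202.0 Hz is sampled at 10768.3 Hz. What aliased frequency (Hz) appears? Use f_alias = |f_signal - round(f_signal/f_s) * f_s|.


Compute the nearest integer multiple of fs to the signal:
n = round(14202.0 / 10768.3) = 1
f_alias = |14202.0 - 1 * 10768.3|
        = |14202.0 - 10768.3|
        = 3433.7 Hz

3433.7


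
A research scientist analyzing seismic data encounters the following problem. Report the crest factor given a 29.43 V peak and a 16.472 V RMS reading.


Crest factor is the ratio of peak to RMS:
CF = V_peak / V_rms
   = 29.43 / 16.472
   = 1.7867

1.7867


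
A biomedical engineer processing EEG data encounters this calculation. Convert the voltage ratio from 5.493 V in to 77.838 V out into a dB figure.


Voltage gain in dB:
G = 20 * log10(Vout / Vin)
  = 20 * log10(77.838 / 5.493)
  = 20 * log10(14.170399)
  = 20 * 1.151382
  = 23.03 dB

23.03 dB


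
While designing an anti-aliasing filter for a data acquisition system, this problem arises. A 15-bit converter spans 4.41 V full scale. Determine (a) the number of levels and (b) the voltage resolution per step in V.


Step 1 — number of quantization levels:
L = 2^N = 2^15 = 32768

Step 2 — LSB step size:
delta = Vfs / L
      = 4.41 / 32768
      = 0.00013458 V

Levels = 32768; step size = 0.00013458 V


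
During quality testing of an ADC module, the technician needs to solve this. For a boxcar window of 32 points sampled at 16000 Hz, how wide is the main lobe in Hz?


Main lobe width for a rectangular window:
Width = 2 * fs / N
      = 2 * 16000 / 32
      = 32000 / 32
      = 1000.0 Hz

1000.0 Hz


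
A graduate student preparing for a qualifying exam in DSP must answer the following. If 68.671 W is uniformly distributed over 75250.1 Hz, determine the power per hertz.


Power spectral density:
PSD = P / BW
    = 68.671 / 75250.1
    = 0.00091257 W/Hz

0.00091257 W/Hz


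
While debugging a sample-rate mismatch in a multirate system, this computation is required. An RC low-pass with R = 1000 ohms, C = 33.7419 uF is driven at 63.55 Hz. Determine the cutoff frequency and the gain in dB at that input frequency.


Step 1 — cutoff frequency:
fc = 1 / (2*pi*R*C)
C = 33.7419 uF = 3.37419e-05 F
fc = 1 / (2*pi*1000*3.37419e-05)
   = 4.71683 Hz

Step 2 — magnitude at f = 63.55 Hz:
|H(f)| = 1 / sqrt(1 + (f/fc)^2)
f/fc = 63.55 / 4.71683 = 13.473032
|H| = 1 / sqrt(1 + 181.522591) = 0.0740187
|H|_dB = 20*log10(0.0740187) = -22.61 dB

fc = 4.71683 Hz; |H(63.55 Hz)| = -22.61 dB


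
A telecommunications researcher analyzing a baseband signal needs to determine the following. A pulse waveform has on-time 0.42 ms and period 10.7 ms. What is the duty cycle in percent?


Duty cycle as a percentage:
DC = (t_on / T) * 100
   = (0.42 / 10.7) * 100
   = 0.039252 * 100
   = 3.93 %

3.93 %


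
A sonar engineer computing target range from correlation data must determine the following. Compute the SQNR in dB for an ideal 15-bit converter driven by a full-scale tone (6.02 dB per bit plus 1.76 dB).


Theoretical SNR for a full-scale sinusoid:
SNR = 6.02 * N + 1.76
    = 6.02 * 15 + 1.76
    = 90.3 + 1.76
    = 92.06 dB

92.06 dB


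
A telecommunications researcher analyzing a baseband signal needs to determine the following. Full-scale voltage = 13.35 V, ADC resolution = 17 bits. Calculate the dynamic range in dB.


Dynamic range from full-scale to LSB:
V_min = V_max / 2^bits = 13.35 / 2^17
DR = 20 * log10(V_max / V_min)
   = 20 * log10(2^17)
   = 20 * 17 * log10(2)
   = 102.35 dB

102.35 dB


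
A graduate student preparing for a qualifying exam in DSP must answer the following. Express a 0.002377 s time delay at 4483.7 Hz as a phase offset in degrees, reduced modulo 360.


Phase shift from frequency and time delay:
phi = 360 * f * t_delay
    = 360 * 4483.7 * 0.002377
    = 3836.79 degrees
    mod 360 = 236.79 degrees

236.79 degrees


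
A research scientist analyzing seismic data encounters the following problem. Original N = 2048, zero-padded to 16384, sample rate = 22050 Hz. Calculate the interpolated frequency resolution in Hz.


Frequency resolution after zero-padding:
N_padded = 2048 * 8 = 16384
df = fs / N_padded
   = 22050 / 16384
   = 1.3458 Hz

1.3458 Hz


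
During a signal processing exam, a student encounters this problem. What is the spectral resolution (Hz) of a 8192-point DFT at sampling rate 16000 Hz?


DFT frequency resolution:
df = fs / N
   = 16000 / 8192
   = 1.9531 Hz

1.9531 Hz


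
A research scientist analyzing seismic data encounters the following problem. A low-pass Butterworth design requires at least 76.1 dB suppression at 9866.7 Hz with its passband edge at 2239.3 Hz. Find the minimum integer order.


Butterworth filter order formula:
n = log10(10^(A/10) - 1) / (2 * log10(f_stop/f_pass))
10^(76.1/10) - 1 = 40738026.7804
f_stop/f_pass = 9866.7 / 2239.3 = 4.4062
n = 5.9078 -> ceil = 6

6


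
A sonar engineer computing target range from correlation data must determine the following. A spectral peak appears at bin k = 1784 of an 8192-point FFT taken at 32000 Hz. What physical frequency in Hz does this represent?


Frequency of DFT bin k:
f_k = k * fs / N
    = 1784 * 32000 / 8192
    = 57088000 / 8192
    = 6968.75 Hz

6968.75 Hz


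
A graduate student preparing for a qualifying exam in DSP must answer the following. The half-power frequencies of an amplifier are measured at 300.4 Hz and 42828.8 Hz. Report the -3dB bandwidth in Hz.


Bandwidth is the difference of -3dB frequencies:
BW = f_high - f_low
   = 42828.8 - 300.4
   = 42528.4 Hz

42528.4 Hz


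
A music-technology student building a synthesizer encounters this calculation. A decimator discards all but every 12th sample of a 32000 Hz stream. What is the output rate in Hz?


Decimation reduces the sample rate:
fs_out = fs_in / M
       = 32000 / 12
       = 2666.6667 Hz

2666.6667 Hz


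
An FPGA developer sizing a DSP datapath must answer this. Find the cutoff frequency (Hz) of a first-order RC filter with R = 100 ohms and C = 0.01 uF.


Cutoff frequency of a first-order RC filter:
fc = 1 / (2 * pi * R * C)
C = 0.01 uF = 1e-08 F
fc = 1 / (2 * pi * 100 * 1e-08)
   = 1 / 6.2831853071796e-06
   = 159154.943092 Hz

159154.943092 Hz


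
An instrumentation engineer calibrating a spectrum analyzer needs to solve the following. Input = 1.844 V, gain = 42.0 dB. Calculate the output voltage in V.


Output voltage from dB gain:
V_out = V_in * 10^(gain_dB / 20)
      = 1.844 * 10^(42.0 / 20)
      = 1.844 * 125.892541
      = 232.1458 V

232.1458 V


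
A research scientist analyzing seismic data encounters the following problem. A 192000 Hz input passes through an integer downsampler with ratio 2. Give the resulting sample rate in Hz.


Decimation reduces the sample rate:
fs_out = fs_in / M
       = 192000 / 2
       = 96000.0 Hz

96000.0 Hz


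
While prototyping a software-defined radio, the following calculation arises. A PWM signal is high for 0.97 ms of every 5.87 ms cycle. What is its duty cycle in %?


Duty cycle as a percentage:
DC = (t_on / T) * 100
   = (0.97 / 5.87) * 100
   = 0.165247 * 100
   = 16.52 %

16.52 %


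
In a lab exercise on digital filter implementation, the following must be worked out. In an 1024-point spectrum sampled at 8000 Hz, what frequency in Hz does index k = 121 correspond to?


Frequency of DFT bin k:
f_k = k * fs / N
    = 121 * 8000 / 1024
    = 968000 / 1024
    = 945.312 Hz

945.312 Hz


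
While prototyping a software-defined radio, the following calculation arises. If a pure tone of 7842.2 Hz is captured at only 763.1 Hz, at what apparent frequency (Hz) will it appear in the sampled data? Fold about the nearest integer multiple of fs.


Compute the nearest integer multiple of fs to the signal:
n = round(7842.2 / 763.1) = 10
f_alias = |7842.2 - 10 * 763.1|
        = |7842.2 - 7631.0|
        = 211.2 Hz

211.2


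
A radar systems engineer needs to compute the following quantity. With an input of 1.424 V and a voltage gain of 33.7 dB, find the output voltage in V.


Output voltage from dB gain:
V_out = V_in * 10^(gain_dB / 20)
      = 1.424 * 10^(33.7 / 20)
      = 1.424 * 48.417237
      = 68.9461 V

68.9461 V


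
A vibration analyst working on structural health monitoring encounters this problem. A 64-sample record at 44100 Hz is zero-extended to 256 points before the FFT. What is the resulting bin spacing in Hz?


Frequency resolution after zero-padding:
N_padded = 64 * 4 = 256
df = fs / N_padded
   = 44100 / 256
   = 172.2656 Hz

172.2656 Hz


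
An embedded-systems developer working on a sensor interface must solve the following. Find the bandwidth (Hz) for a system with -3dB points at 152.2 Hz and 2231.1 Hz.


Bandwidth is the difference of -3dB frequencies:
BW = f_high - f_low
   = 2231.1 - 152.2
   = 2078.9 Hz

2078.9 Hz


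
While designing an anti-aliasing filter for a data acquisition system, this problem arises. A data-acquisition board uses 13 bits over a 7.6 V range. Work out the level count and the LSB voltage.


Step 1 — number of quantization levels:
L = 2^N = 2^13 = 8192

Step 2 — LSB step size:
delta = Vfs / L
      = 7.6 / 8192
      = 0.00092773 V

Levels = 8192; step size = 0.00092773 V


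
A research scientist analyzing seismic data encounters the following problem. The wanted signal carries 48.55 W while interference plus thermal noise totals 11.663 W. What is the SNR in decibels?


SNR in decibels:
SNR = 10 * log10(Ps / Pn)
    = 10 * log10(48.55 / 11.663)
    = 10 * log10(4.1627)
    = 10 * 0.6194
    = 6.19 dB

6.19 dB


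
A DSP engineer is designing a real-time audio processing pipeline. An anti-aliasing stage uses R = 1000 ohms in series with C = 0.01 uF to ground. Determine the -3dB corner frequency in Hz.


Cutoff frequency of a first-order RC filter:
fc = 1 / (2 * pi * R * C)
C = 0.01 uF = 1e-08 F
fc = 1 / (2 * pi * 1000 * 1e-08)
   = 1 / 6.2831853071796e-05
   = 15915.494309 Hz

15915.494309 Hz


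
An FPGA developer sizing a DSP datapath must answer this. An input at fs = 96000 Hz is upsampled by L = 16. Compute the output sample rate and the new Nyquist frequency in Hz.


Step 1 — output sample rate after interpolation by L:
fs_out = L * fs_in = 16 * 96000 = 1536000 Hz

Step 2 — Nyquist frequency of the output stream:
f_Nyq = fs_out / 2 = 1536000 / 2 = 768000.0 Hz

fs_out = 1536000 Hz; f_Nyquist = 768000.0 Hz


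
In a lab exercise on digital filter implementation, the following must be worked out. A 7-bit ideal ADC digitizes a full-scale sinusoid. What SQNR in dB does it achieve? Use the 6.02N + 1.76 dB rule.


Theoretical SNR for a full-scale sinusoid:
SNR = 6.02 * N + 1.76
    = 6.02 * 7 + 1.76
    = 42.14 + 1.76
    = 43.9 dB

43.9 dB


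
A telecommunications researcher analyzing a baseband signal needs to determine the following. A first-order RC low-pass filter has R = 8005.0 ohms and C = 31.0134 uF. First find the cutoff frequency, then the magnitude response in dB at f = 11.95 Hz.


Step 1 — cutoff frequency:
fc = 1 / (2*pi*R*C)
C = 31.0134 uF = 3.10134e-05 F
fc = 1 / (2*pi*8005.0*3.10134e-05)
   = 0.641076 Hz

Step 2 — magnitude at f = 11.95 Hz:
|H(f)| = 1 / sqrt(1 + (f/fc)^2)
f/fc = 11.95 / 0.641076 = 18.640536
|H| = 1 / sqrt(1 + 347.469582) = 0.0535695
|H|_dB = 20*log10(0.0535695) = -25.42 dB

fc = 0.641076 Hz; |H(11.95 Hz)| = -25.42 dB


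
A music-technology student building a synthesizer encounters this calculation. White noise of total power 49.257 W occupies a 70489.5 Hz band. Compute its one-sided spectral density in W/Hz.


Power spectral density:
PSD = P / BW
    = 49.257 / 70489.5
    = 0.00069878 W/Hz

0.00069878 W/Hz


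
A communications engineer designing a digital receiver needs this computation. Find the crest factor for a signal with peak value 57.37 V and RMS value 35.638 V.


Crest factor is the ratio of peak to RMS:
CF = V_peak / V_rms
   = 57.37 / 35.638
   = 1.6098

1.6098


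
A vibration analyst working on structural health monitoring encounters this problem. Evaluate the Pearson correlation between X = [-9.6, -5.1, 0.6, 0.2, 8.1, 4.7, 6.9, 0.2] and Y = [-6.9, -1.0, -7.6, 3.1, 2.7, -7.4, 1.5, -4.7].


Pearson correlation coefficient (population):
r = cov(X,Y) / (std(X) * std(Y))
Mean X = 0.75, Mean Y = -2.5375
Cov(X,Y) = 9.890625
Std(X) = 5.583682, Std(Y) = 4.342504
r = 0.4079

0.4079


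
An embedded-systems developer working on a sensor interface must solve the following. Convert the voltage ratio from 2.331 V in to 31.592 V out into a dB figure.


Voltage gain in dB:
G = 20 * log10(Vout / Vin)
  = 20 * log10(31.592 / 2.331)
  = 20 * log10(13.552982)
  = 20 * 1.132035
  = 22.64 dB

22.64 dB


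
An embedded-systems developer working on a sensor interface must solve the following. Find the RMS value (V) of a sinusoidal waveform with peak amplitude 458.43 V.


RMS voltage for a sinusoidal waveform:
V_rms = V_peak / sqrt(2)
      = 458.43 / 1.414214
      = 324.159 V

324.159 V


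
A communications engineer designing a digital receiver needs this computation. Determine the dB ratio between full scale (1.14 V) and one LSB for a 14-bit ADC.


Dynamic range from full-scale to LSB:
V_min = V_max / 2^bits = 1.14 / 2^14
DR = 20 * log10(V_max / V_min)
   = 20 * log10(2^14)
   = 20 * 14 * log10(2)
   = 84.29 dB

84.29 dB


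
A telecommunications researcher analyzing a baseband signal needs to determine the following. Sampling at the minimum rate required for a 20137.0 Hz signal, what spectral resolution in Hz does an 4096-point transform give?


Step 1 — Nyquist sampling rate:
fs = 2 * fmax = 2 * 20137.0 = 40274.0 Hz

Step 2 — DFT bin spacing:
df = fs / N = 40274.0 / 4096 = 9.8325 Hz

9.8325 Hz


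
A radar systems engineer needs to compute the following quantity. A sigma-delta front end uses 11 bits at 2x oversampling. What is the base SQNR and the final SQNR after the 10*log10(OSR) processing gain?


Step 1 — baseline SQNR at Nyquist:
SQNR_base = 6.02*N + 1.76
          = 6.02*11 + 1.76
          = 67.98 dB

Step 2 — oversampling processing gain:
G = 10*log10(OSR) = 10*log10(2) = 3.01 dB

Step 3 — total:
SQNR_total = 67.98 + 3.01 = 70.99 dB

Base SQNR = 67.98 dB; oversampled SQNR = 70.99 dB


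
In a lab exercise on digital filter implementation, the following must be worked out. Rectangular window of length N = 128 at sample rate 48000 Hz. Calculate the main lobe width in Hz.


Main lobe width for a rectangular window:
Width = 2 * fs / N
      = 2 * 48000 / 128
      = 96000 / 128
      = 750.0 Hz

750.0 Hz


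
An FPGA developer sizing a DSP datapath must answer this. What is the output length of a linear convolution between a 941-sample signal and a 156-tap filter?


Linear convolution output length:
L = N + M - 1
  = 941 + 156 - 1
  = 1096 samples

1096


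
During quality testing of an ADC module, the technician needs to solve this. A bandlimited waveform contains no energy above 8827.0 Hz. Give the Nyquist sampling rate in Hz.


The Nyquist rate is twice the maximum frequency component.
fs_min = 2 * fmax
      = 2 * 8827.0
      = 17654.0 Hz

17654.0


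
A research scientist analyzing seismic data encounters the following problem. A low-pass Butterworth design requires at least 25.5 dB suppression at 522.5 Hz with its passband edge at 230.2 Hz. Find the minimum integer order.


Butterworth filter order formula:
n = log10(10^(A/10) - 1) / (2 * log10(f_stop/f_pass))
10^(25.5/10) - 1 = 353.8134
f_stop/f_pass = 522.5 / 230.2 = 2.2698
n = 3.5799 -> ceil = 4

4


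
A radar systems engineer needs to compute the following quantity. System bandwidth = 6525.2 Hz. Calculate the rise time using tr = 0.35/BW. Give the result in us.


Rise time from bandwidth relationship:
tr = 0.35 / BW
   = 0.35 / 6525.2
   = 5.363820266e-05 s
   = 53.6382 us

53.6382 us


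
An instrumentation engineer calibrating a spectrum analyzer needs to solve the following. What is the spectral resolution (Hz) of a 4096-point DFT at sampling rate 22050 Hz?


DFT frequency resolution:
df = fs / N
   = 22050 / 4096
   = 5.3833 Hz

5.3833 Hz


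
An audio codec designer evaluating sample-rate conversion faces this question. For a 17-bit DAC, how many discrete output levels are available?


Number of quantization levels = 2^N
= 2^17
= 131072

131072


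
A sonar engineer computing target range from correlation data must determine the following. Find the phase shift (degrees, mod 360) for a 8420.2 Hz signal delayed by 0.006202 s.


Phase shift from frequency and time delay:
phi = 360 * f * t_delay
    = 360 * 8420.2 * 0.006202
    = 18799.95 degrees
    mod 360 = 79.95 degrees

79.95 degrees


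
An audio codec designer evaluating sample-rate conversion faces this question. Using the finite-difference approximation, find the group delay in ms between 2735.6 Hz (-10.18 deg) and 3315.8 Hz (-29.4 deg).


Group delay from phase difference:
tau = -d(phi)/d(omega)
d(phi) = -19.22 deg = -0.335452 rad
d(omega) = 2*pi*(3315.8 - 2735.6) = 3645.5041 rad/s
tau = -(-0.335452) / 3645.5041
    = 0.092 ms

0.092 ms


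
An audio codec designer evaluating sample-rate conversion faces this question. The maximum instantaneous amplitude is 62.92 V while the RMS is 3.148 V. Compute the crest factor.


Crest factor is the ratio of peak to RMS:
CF = V_peak / V_rms
   = 62.92 / 3.148
   = 19.9873

19.9873


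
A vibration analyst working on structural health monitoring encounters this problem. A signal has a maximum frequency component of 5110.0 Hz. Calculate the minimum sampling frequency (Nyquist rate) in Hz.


The Nyquist rate is twice the maximum frequency component.
fs_min = 2 * fmax
      = 2 * 5110.0
      = 10220.0 Hz

10220.0


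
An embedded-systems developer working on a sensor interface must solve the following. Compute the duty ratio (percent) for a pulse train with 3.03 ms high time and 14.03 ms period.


Duty cycle as a percentage:
DC = (t_on / T) * 100
   = (3.03 / 14.03) * 100
   = 0.215966 * 100
   = 21.6 %

21.6 %


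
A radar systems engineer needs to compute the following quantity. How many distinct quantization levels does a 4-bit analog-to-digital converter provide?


Number of quantization levels = 2^N
= 2^4
= 16

16


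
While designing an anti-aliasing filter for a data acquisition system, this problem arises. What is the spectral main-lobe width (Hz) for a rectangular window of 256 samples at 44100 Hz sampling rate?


Main lobe width for a rectangular window:
Width = 2 * fs / N
      = 2 * 44100 / 256
      = 88200 / 256
      = 344.531 Hz

344.531 Hz


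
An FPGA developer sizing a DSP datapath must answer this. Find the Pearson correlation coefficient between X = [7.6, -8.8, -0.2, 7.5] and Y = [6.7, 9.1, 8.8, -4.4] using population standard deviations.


Pearson correlation coefficient (population):
r = cov(X,Y) / (std(X) * std(Y))
Mean X = 1.525, Mean Y = 5.05
Cov(X,Y) = -23.68125
Std(X) = 6.748842, Std(Y) = 5.53376
r = -0.6341

-0.6341


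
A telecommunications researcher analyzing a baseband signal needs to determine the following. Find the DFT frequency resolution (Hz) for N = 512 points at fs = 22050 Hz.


DFT frequency resolution:
df = fs / N
   = 22050 / 512
   = 43.0664 Hz

43.0664 Hz


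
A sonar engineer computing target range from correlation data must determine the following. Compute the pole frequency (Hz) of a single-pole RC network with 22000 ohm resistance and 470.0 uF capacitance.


Cutoff frequency of a first-order RC filter:
fc = 1 / (2 * pi * R * C)
C = 470.0 uF = 0.00047 F
fc = 1 / (2 * pi * 22000 * 0.00047)
   = 1 / 64.968136076237
   = 0.015392 Hz

0.015392 Hz


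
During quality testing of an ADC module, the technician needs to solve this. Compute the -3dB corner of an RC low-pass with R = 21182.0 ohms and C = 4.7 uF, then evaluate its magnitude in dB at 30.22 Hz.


Step 1 — cutoff frequency:
fc = 1 / (2*pi*R*C)
C = 4.7 uF = 4.7e-06 F
fc = 1 / (2*pi*21182.0*4.7e-06)
   = 1.59866 Hz

Step 2 — magnitude at f = 30.22 Hz:
|H(f)| = 1 / sqrt(1 + (f/fc)^2)
f/fc = 30.22 / 1.59866 = 18.903332
|H| = 1 / sqrt(1 + 357.335961) = 0.0528269
|H|_dB = 20*log10(0.0528269) = -25.54 dB

fc = 1.59866 Hz; |H(30.22 Hz)| = -25.54 dB


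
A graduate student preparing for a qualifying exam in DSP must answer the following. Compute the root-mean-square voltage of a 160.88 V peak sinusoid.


RMS voltage for a sinusoidal waveform:
V_rms = V_peak / sqrt(2)
      = 160.88 / 1.414214
      = 113.759 V

113.759 V


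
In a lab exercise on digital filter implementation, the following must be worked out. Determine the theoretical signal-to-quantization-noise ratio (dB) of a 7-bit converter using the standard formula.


Theoretical SNR for a full-scale sinusoid:
SNR = 6.02 * N + 1.76
    = 6.02 * 7 + 1.76
    = 42.14 + 1.76
    = 43.9 dB

43.9 dB


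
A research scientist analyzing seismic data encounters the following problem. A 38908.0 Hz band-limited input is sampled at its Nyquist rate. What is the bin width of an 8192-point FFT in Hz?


Step 1 — Nyquist sampling rate:
fs = 2 * fmax = 2 * 38908.0 = 77816.0 Hz

Step 2 — DFT bin spacing:
df = fs / N = 77816.0 / 8192 = 9.499 Hz

9.499 Hz


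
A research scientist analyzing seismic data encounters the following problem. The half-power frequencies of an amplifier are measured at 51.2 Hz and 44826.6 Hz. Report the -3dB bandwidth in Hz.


Bandwidth is the difference of -3dB frequencies:
BW = f_high - f_low
   = 44826.6 - 51.2
   = 44775.4 Hz

44775.4 Hz


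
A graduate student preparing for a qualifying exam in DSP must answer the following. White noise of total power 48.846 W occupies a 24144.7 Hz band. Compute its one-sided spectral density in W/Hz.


Power spectral density:
PSD = P / BW
    = 48.846 / 24144.7
    = 0.00202305 W/Hz

0.00202305 W/Hz


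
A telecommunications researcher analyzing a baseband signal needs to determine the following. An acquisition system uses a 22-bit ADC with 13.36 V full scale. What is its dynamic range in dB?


Dynamic range from full-scale to LSB:
V_min = V_max / 2^bits = 13.36 / 2^22
DR = 20 * log10(V_max / V_min)
   = 20 * log10(2^22)
   = 20 * 22 * log10(2)
   = 132.45 dB

132.45 dB


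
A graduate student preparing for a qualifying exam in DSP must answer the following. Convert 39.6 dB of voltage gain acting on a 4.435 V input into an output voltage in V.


Output voltage from dB gain:
V_out = V_in * 10^(gain_dB / 20)
      = 4.435 * 10^(39.6 / 20)
      = 4.435 * 95.499259
      = 423.5392 V

423.5392 V


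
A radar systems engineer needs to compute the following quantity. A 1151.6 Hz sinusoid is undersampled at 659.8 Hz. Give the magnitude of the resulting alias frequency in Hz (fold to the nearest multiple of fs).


Compute the nearest integer multiple of fs to the signal:
n = round(1151.6 / 659.8) = 2
f_alias = |1151.6 - 2 * 659.8|
        = |1151.6 - 1319.6|
        = 168.0 Hz

168.0


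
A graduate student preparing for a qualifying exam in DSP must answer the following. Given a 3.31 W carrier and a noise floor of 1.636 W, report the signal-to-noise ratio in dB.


SNR in decibels:
SNR = 10 * log10(Ps / Pn)
    = 10 * log10(3.31 / 1.636)
    = 10 * log10(2.0232)
    = 10 * 0.306
    = 3.06 dB

3.06 dB


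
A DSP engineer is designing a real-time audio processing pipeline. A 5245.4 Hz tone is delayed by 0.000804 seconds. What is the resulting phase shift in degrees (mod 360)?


Phase shift from frequency and time delay:
phi = 360 * f * t_delay
    = 360 * 5245.4 * 0.000804
    = 1518.23 degrees
    mod 360 = 78.23 degrees

78.23 degrees


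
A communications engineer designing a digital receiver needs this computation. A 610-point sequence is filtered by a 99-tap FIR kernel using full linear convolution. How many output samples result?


Linear convolution output length:
L = N + M - 1
  = 610 + 99 - 1
  = 708 samples

708


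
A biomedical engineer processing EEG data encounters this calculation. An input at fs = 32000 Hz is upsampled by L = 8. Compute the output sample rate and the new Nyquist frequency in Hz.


Step 1 — output sample rate after interpolation by L:
fs_out = L * fs_in = 8 * 32000 = 256000 Hz

Step 2 — Nyquist frequency of the output stream:
f_Nyq = fs_out / 2 = 256000 / 2 = 128000.0 Hz

fs_out = 256000 Hz; f_Nyquist = 128000.0 Hz


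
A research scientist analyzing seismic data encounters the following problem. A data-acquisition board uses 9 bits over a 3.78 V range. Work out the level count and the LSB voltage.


Step 1 — number of quantization levels:
L = 2^N = 2^9 = 512

Step 2 — LSB step size:
delta = Vfs / L
      = 3.78 / 512
      = 0.00738281 V

Levels = 512; step size = 0.00738281 V


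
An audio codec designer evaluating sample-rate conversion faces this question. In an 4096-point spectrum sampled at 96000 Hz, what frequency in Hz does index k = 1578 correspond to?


Frequency of DFT bin k:
f_k = k * fs / N
    = 1578 * 96000 / 4096
    = 151488000 / 4096
    = 36984.375 Hz

36984.375 Hz


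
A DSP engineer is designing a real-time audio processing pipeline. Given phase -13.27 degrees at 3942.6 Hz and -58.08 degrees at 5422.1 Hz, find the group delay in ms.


Group delay from phase difference:
tau = -d(phi)/d(omega)
d(phi) = -44.81 deg = -0.782082 rad
d(omega) = 2*pi*(5422.1 - 3942.6) = 9295.9727 rad/s
tau = -(-0.782082) / 9295.9727
    = 0.0841 ms

0.0841 ms


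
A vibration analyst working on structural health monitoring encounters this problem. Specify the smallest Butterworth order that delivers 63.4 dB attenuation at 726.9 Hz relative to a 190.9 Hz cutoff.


Butterworth filter order formula:
n = log10(10^(A/10) - 1) / (2 * log10(f_stop/f_pass))
10^(63.4/10) - 1 = 2187760.6239
f_stop/f_pass = 726.9 / 190.9 = 3.8078
n = 5.4592 -> ceil = 6

6


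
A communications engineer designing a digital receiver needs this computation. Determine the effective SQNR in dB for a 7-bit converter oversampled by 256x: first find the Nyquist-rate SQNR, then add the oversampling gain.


Step 1 — baseline SQNR at Nyquist:
SQNR_base = 6.02*N + 1.76
          = 6.02*7 + 1.76
          = 43.9 dB

Step 2 — oversampling processing gain:
G = 10*log10(OSR) = 10*log10(256) = 24.08 dB

Step 3 — total:
SQNR_total = 43.9 + 24.08 = 67.98 dB

Base SQNR = 43.9 dB; oversampled SQNR = 67.98 dB


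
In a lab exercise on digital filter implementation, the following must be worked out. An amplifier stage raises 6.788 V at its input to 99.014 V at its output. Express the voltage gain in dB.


Voltage gain in dB:
G = 20 * log10(Vout / Vin)
  = 20 * log10(99.014 / 6.788)
  = 20 * log10(14.586623)
  = 20 * 1.163955
  = 23.28 dB

23.28 dB


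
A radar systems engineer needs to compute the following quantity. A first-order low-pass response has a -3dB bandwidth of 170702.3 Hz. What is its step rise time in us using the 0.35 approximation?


Rise time from bandwidth relationship:
tr = 0.35 / BW
   = 0.35 / 170702.3
   = 2.050353159e-06 s
   = 2.0504 us

2.0504 us


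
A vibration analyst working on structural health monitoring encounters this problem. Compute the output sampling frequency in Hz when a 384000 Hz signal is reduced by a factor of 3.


Decimation reduces the sample rate:
fs_out = fs_in / M
       = 384000 / 3
       = 128000.0 Hz

128000.0 Hz


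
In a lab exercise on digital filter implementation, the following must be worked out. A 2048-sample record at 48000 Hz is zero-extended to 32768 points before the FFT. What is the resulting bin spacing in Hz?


Frequency resolution after zero-padding:
N_padded = 2048 * 16 = 32768
df = fs / N_padded
   = 48000 / 32768
   = 1.4648 Hz

1.4648 Hz


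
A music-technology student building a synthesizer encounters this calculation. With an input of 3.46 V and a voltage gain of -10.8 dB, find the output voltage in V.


Output voltage from dB gain:
V_out = V_in * 10^(gain_dB / 20)
      = 3.46 * 10^(-10.8 / 20)
      = 3.46 * 0.288403
      = 0.9979 V

0.9979 V


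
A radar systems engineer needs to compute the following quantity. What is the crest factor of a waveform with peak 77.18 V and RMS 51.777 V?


Crest factor is the ratio of peak to RMS:
CF = V_peak / V_rms
   = 77.18 / 51.777
   = 1.4906

1.4906


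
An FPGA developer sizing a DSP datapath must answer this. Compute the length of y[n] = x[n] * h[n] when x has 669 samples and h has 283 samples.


Linear convolution output length:
L = N + M - 1
  = 669 + 283 - 1
  = 951 samples

951


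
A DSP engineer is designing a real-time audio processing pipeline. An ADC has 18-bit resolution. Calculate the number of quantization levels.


Number of quantization levels = 2^N
= 2^18
= 262144

262144


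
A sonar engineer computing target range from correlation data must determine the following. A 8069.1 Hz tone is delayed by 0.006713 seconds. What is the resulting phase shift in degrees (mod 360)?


Phase shift from frequency and time delay:
phi = 360 * f * t_delay
    = 360 * 8069.1 * 0.006713
    = 19500.43 degrees
    mod 360 = 60.43 degrees

60.43 degrees


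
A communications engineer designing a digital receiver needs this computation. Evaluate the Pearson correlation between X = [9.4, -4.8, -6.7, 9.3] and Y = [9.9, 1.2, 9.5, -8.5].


Pearson correlation coefficient (population):
r = cov(X,Y) / (std(X) * std(Y))
Mean X = 1.8, Mean Y = 3.025
Cov(X,Y) = -19.295
Std(X) = 7.579908, Std(Y) = 7.505789
r = -0.3391

-0.3391


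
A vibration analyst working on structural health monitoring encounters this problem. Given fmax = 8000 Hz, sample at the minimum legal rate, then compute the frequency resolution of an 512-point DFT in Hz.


Step 1 — Nyquist sampling rate:
fs = 2 * fmax = 2 * 8000 = 16000 Hz

Step 2 — DFT bin spacing:
df = fs / N = 16000 / 512 = 31.25 Hz

31.25 Hz


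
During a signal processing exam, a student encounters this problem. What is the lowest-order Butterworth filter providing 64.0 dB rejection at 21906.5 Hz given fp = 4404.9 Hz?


Butterworth filter order formula:
n = log10(10^(A/10) - 1) / (2 * log10(f_stop/f_pass))
10^(64.0/10) - 1 = 2511885.4315
f_stop/f_pass = 21906.5 / 4404.9 = 4.9732
n = 4.5935 -> ceil = 5

5
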